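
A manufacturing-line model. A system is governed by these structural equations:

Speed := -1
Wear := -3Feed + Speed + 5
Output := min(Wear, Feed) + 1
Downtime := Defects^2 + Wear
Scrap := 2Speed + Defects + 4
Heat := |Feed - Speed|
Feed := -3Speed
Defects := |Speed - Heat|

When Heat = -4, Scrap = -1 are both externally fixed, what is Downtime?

Setting Heat = -4, Scrap = -1 by intervention discards those variables' equations.
Feed = -3Speed  [with Speed=-1]  = 3
Wear = -3Feed + Speed + 5  [with Feed=3, Speed=-1]  = -5
Defects = |Speed - Heat|  [with Speed=-1, Heat=-4]  = 3
Downtime = Defects^2 + Wear  [with Defects=3, Wear=-5]  = 4

4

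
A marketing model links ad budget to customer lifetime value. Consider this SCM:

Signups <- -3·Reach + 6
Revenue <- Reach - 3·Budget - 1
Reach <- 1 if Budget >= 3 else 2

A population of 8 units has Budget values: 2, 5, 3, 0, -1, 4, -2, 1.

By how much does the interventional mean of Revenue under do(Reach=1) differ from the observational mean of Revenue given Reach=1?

The intervention sets Reach=1 in all 8 units regardless of Budget. Recomputing Revenue per unit gives -6, -15, -9, 0, 3, -12, 6, -3; average -4.5.
E[Revenue|Reach=1] averages over only the 3 units with Reach=1 (Budget = 5, 3, 4): Revenue = -15, -9, -12, mean -12.
Difference = -4.5 − (-12) = 7.5.

7.5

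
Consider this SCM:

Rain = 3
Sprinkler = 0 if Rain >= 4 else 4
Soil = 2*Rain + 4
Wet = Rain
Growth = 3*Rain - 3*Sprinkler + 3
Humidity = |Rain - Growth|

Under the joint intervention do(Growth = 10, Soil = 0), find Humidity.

The joint intervention fixes Growth = 10, Soil = 0, removing each variable's own equation.
Humidity = |Rain - Growth|  [with Rain=3, Growth=10]  = 7

7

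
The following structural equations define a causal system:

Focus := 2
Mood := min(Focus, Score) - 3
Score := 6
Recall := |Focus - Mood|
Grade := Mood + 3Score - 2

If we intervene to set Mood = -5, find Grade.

11

do(Mood=-5) replaces the equation Mood := min(Focus, Score) - 3 with the constant Mood = -5.
Grade = Mood + 3Score - 2  [with Mood=-5, Score=6]  = 11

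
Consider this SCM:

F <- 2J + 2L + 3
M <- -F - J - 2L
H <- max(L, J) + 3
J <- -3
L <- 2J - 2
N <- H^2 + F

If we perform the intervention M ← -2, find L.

-8

Under do(M=-2), the mechanism M <- -F - J - 2L is discarded; M is fixed at -2.
No directed path runs from M to L, so L keeps its natural value.
L = 2J - 2  [with J=-3]  = -8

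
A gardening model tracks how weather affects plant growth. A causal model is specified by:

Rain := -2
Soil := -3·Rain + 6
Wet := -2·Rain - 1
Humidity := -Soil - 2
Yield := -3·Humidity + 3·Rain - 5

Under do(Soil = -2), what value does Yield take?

do(Soil=-2) replaces the equation Soil := -3·Rain + 6 with the constant Soil = -2.
Humidity = -Soil - 2  [with Soil=-2]  = 0
Yield = -3·Humidity + 3·Rain - 5  [with Humidity=0, Rain=-2]  = -11

-11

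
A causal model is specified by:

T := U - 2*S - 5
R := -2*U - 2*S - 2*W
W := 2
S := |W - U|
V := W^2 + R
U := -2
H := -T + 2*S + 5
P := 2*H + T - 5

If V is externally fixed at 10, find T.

-15

do(V=10) replaces the equation V := W^2 + R with the constant V = 10.
T is not downstream of the intervention, so its value is determined by the original equations.
S = |W - U|  [with W=2, U=-2]  = 4
T = U - 2*S - 5  [with U=-2, S=4]  = -15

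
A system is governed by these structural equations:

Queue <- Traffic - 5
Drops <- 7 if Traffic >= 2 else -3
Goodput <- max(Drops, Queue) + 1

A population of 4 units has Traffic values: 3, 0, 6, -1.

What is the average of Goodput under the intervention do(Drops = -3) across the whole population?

-0.75

Every unit gets Drops=-3 under the intervention. Goodput values become -1, -2, 2, -2; E[Goodput|do(Drops=-3)] = -0.75.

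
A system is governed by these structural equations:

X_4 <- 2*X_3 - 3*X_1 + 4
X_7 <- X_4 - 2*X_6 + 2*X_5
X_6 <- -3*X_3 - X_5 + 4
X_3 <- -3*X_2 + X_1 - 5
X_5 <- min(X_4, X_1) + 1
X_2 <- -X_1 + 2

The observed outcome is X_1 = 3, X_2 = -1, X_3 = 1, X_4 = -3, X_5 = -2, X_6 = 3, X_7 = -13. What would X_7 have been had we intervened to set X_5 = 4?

11

Under do(X_5=4), the mechanism X_5 <- min(X_4, X_1) + 1 is discarded; X_5 is fixed at 4.
X_2 = -X_1 + 2  [with X_1=3]  = -1
X_3 = -3*X_2 + X_1 - 5  [with X_2=-1, X_1=3]  = 1
X_4 = 2*X_3 - 3*X_1 + 4  [with X_3=1, X_1=3]  = -3
X_6 = -3*X_3 - X_5 + 4  [with X_3=1, X_5=4]  = -3
X_7 = X_4 - 2*X_6 + 2*X_5  [with X_4=-3, X_6=-3, X_5=4]  = 11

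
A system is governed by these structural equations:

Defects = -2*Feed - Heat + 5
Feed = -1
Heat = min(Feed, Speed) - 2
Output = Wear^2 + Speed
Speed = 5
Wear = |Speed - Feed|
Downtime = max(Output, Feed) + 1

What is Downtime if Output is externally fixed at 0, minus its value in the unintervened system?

-41

Intervening sets Output = 0 and removes its equation (Output = Wear^2 + Speed).
Downtime = max(Output, Feed) + 1  [with Output=0, Feed=-1]  = 1
Without intervention: Wear = |Speed - Feed|  [with Speed=5, Feed=-1]  = 6; Output = Wear^2 + Speed  [with Wear=6, Speed=5]  = 41; Downtime = max(Output, Feed) + 1  [with Output=41, Feed=-1]  = 42.
Change = 1 − 42 = -41.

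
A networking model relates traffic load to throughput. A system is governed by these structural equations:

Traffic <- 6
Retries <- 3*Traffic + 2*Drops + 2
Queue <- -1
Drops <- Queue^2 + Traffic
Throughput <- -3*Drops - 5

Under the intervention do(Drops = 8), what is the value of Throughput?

do(Drops=8) replaces the equation Drops <- Queue^2 + Traffic with the constant Drops = 8.
Throughput = -3*Drops - 5  [with Drops=8]  = -29

-29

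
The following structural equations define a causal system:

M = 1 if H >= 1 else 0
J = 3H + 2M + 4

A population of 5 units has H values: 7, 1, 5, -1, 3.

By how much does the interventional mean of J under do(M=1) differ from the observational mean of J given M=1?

The intervention sets M=1 in all 5 units regardless of H. Recomputing J per unit gives 27, 9, 21, 3, 15; average 15.
E[J|M=1] averages over only the 4 units with M=1 (H = 7, 1, 5, 3): J = 27, 9, 21, 15, mean 18.
Difference = 15 − 18 = -3.

-3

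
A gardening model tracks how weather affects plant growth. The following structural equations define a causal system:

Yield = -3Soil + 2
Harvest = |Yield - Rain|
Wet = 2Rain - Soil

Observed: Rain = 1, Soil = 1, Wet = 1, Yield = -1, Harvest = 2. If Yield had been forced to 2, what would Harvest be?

Intervening sets Yield = 2 and removes its equation (Yield = -3Soil + 2).
Harvest = |Yield - Rain|  [with Yield=2, Rain=1]  = 1

1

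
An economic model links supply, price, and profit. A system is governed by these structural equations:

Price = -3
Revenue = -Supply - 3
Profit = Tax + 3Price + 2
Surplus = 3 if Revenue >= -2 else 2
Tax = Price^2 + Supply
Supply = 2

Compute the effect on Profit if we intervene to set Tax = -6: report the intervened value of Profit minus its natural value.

-17

Intervening sets Tax = -6 and removes its equation (Tax = Price^2 + Supply).
Profit = Tax + 3Price + 2  [with Tax=-6, Price=-3]  = -13
Without intervention: Tax = Price^2 + Supply  [with Price=-3, Supply=2]  = 11; Profit = Tax + 3Price + 2  [with Tax=11, Price=-3]  = 4.
Change = -13 − 4 = -17.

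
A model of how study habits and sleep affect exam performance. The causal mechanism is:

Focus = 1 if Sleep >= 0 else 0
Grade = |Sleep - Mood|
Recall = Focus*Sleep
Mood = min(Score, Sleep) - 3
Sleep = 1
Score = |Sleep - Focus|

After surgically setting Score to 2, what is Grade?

3

The intervention breaks the incoming arrows to Score: Score = |Sleep - Focus| no longer applies, and Score = 2.
Mood = min(Score, Sleep) - 3  [with Score=2, Sleep=1]  = -2
Grade = |Sleep - Mood|  [with Sleep=1, Mood=-2]  = 3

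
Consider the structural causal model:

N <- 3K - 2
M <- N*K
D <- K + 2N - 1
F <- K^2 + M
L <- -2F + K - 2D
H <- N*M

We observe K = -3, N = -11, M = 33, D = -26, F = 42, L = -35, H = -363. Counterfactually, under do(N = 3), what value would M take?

-9

The intervention breaks the incoming arrows to N: N <- 3K - 2 no longer applies, and N = 3.
M = N*K  [with N=3, K=-3]  = -9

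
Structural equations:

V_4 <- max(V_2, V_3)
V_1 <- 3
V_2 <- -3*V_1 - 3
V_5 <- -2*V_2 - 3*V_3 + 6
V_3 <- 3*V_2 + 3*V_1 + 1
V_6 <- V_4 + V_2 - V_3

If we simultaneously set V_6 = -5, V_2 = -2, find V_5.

The joint intervention fixes V_6 = -5, V_2 = -2, removing each variable's own equation.
V_3 = 3*V_2 + 3*V_1 + 1  [with V_2=-2, V_1=3]  = 4
V_5 = -2*V_2 - 3*V_3 + 6  [with V_2=-2, V_3=4]  = -2

-2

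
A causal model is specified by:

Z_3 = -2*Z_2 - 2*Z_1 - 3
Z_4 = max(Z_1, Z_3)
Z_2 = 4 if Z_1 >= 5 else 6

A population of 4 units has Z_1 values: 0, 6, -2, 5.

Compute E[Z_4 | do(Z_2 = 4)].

The intervention sets Z_2=4 in all 4 units regardless of Z_1. Recomputing Z_4 per unit gives 0, 6, -2, 5; average 2.25.

2.25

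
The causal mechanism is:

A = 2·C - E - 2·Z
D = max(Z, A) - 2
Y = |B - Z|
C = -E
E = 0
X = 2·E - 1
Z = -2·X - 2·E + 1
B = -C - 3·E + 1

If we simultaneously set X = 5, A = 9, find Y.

10

The joint intervention fixes X = 5, A = 9, removing each variable's own equation.
C = -E  [with E=0]  = 0
Z = -2·X - 2·E + 1  [with X=5, E=0]  = -9
B = -C - 3·E + 1  [with C=0, E=0]  = 1
Y = |B - Z|  [with B=1, Z=-9]  = 10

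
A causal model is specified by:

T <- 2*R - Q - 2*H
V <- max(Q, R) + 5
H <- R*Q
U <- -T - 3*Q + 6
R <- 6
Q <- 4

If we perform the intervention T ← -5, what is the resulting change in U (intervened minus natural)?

-35

Intervening sets T = -5 and removes its equation (T <- 2*R - Q - 2*H).
U = -T - 3*Q + 6  [with T=-5, Q=4]  = -1
Without intervention: H = R*Q  [with R=6, Q=4]  = 24; T = 2*R - Q - 2*H  [with R=6, Q=4, H=24]  = -40; U = -T - 3*Q + 6  [with T=-40, Q=4]  = 34.
Change = -1 − 34 = -35.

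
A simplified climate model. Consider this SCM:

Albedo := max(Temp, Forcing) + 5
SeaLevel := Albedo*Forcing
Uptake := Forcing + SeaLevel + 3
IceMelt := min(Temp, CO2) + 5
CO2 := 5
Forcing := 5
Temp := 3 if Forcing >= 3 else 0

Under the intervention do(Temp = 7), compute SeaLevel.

The intervention breaks the incoming arrows to Temp: Temp := 3 if Forcing >= 3 else 0 no longer applies, and Temp = 7.
Albedo = max(Temp, Forcing) + 5  [with Temp=7, Forcing=5]  = 12
SeaLevel = Albedo*Forcing  [with Albedo=12, Forcing=5]  = 60

60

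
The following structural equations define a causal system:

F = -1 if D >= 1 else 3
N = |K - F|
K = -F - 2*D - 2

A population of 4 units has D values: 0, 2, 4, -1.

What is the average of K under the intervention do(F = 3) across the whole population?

The intervention sets F=3 in all 4 units regardless of D. Recomputing K per unit gives -5, -9, -13, -3; average -7.5.

-7.5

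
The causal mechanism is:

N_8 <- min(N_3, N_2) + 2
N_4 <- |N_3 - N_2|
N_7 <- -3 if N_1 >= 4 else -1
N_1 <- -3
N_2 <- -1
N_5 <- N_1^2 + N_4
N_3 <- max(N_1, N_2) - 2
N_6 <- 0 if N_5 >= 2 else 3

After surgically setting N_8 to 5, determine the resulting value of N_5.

11

do(N_8=5) replaces the equation N_8 <- min(N_3, N_2) + 2 with the constant N_8 = 5.
N_5 is not downstream of the intervention, so its value is determined by the original equations.
N_3 = max(N_1, N_2) - 2  [with N_1=-3, N_2=-1]  = -3
N_4 = |N_3 - N_2|  [with N_3=-3, N_2=-1]  = 2
N_5 = N_1^2 + N_4  [with N_1=-3, N_4=2]  = 11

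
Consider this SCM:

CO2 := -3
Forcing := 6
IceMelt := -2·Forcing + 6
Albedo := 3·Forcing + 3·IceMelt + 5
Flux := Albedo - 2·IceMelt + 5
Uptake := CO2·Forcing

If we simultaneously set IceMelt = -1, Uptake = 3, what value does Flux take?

The joint intervention fixes IceMelt = -1, Uptake = 3, removing each variable's own equation.
Albedo = 3·Forcing + 3·IceMelt + 5  [with Forcing=6, IceMelt=-1]  = 20
Flux = Albedo - 2·IceMelt + 5  [with Albedo=20, IceMelt=-1]  = 27

27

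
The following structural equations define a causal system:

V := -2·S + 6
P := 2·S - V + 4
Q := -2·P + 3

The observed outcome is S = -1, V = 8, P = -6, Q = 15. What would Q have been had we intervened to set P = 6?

-9

The intervention breaks the incoming arrows to P: P := 2·S - V + 4 no longer applies, and P = 6.
Q = -2·P + 3  [with P=6]  = -9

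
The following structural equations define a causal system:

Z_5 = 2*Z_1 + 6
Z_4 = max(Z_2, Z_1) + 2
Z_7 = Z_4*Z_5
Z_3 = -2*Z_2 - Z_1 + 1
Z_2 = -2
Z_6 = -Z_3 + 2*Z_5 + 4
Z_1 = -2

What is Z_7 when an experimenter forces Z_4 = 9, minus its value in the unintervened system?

18

The intervention breaks the incoming arrows to Z_4: Z_4 = max(Z_2, Z_1) + 2 no longer applies, and Z_4 = 9.
Z_5 = 2*Z_1 + 6  [with Z_1=-2]  = 2
Z_7 = Z_4*Z_5  [with Z_4=9, Z_5=2]  = 18
Without intervention: Z_4 = max(Z_2, Z_1) + 2  [with Z_2=-2, Z_1=-2]  = 0; Z_5 = 2*Z_1 + 6  [with Z_1=-2]  = 2; Z_7 = Z_4*Z_5  [with Z_4=0, Z_5=2]  = 0.
Change = 18 − 0 = 18.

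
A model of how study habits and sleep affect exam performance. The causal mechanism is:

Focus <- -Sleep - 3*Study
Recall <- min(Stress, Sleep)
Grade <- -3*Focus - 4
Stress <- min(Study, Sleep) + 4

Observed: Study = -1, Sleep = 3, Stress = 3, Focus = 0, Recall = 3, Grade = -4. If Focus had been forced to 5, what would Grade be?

-19

Under do(Focus=5), the mechanism Focus <- -Sleep - 3*Study is discarded; Focus is fixed at 5.
Grade = -3*Focus - 4  [with Focus=5]  = -19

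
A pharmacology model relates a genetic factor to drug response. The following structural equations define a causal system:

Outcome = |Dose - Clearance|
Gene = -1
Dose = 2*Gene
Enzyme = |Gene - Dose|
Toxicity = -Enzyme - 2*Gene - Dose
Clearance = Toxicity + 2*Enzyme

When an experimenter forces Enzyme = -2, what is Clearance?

do(Enzyme=-2) replaces the equation Enzyme = |Gene - Dose| with the constant Enzyme = -2.
Dose = 2*Gene  [with Gene=-1]  = -2
Toxicity = -Enzyme - 2*Gene - Dose  [with Enzyme=-2, Gene=-1, Dose=-2]  = 6
Clearance = Toxicity + 2*Enzyme  [with Toxicity=6, Enzyme=-2]  = 2

2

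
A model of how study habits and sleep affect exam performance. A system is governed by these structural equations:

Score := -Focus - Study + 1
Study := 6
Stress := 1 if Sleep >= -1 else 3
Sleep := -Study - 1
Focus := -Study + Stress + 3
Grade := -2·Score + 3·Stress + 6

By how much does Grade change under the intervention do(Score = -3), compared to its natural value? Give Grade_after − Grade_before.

The intervention breaks the incoming arrows to Score: Score := -Focus - Study + 1 no longer applies, and Score = -3.
Sleep = -Study - 1  [with Study=6]  = -7
Stress = 1 if Sleep >= -1 else 3  [with Sleep=-7]  = 3
Grade = -2·Score + 3·Stress + 6  [with Score=-3, Stress=3]  = 21
Without intervention: Sleep = -Study - 1  [with Study=6]  = -7; Stress = 1 if Sleep >= -1 else 3  [with Sleep=-7]  = 3; Focus = -Study + Stress + 3  [with Study=6, Stress=3]  = 0; Score = -Focus - Study + 1  [with Focus=0, Study=6]  = -5; Grade = -2·Score + 3·Stress + 6  [with Score=-5, Stress=3]  = 25.
Change = 21 − 25 = -4.

-4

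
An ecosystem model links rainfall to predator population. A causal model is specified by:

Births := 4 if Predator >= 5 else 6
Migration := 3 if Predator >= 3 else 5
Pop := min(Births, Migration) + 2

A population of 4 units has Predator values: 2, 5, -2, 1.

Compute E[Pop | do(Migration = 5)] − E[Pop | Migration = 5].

-0.25

Every unit gets Migration=5 under the intervention. Pop values become 7, 6, 7, 7; E[Pop|do(Migration=5)] = 6.75.
Observing Migration=5 restricts to units where Migration's equation naturally yields 5: Predator ∈ {2, -2, 1}. In that subpopulation Pop = 7, 7, 7, mean 7.
Difference = 6.75 − 7 = -0.25.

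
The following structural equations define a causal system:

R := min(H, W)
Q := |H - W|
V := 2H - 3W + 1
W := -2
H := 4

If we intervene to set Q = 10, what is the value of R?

The intervention breaks the incoming arrows to Q: Q := |H - W| no longer applies, and Q = 10.
Since R is not a descendant of the intervened variable, it is unaffected.
R = min(H, W)  [with H=4, W=-2]  = -2

-2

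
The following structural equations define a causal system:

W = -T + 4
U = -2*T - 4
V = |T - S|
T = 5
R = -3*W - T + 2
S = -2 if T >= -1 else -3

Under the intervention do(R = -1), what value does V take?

do(R=-1) replaces the equation R = -3*W - T + 2 with the constant R = -1.
V is not downstream of the intervention, so its value is determined by the original equations.
S = -2 if T >= -1 else -3  [with T=5]  = -2
V = |T - S|  [with T=5, S=-2]  = 7

7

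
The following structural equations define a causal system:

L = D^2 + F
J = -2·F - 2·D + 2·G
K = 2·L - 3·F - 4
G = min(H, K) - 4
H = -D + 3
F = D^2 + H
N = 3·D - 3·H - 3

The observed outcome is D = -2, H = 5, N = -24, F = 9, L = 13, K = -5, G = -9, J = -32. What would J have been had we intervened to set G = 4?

-6

do(G=4) replaces the equation G = min(H, K) - 4 with the constant G = 4.
H = -D + 3  [with D=-2]  = 5
F = D^2 + H  [with D=-2, H=5]  = 9
J = -2·F - 2·D + 2·G  [with F=9, D=-2, G=4]  = -6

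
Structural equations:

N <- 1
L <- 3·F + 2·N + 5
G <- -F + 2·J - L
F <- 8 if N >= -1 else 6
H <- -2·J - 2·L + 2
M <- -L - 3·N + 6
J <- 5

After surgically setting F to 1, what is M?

do(F=1) replaces the equation F <- 8 if N >= -1 else 6 with the constant F = 1.
L = 3·F + 2·N + 5  [with F=1, N=1]  = 10
M = -L - 3·N + 6  [with L=10, N=1]  = -7

-7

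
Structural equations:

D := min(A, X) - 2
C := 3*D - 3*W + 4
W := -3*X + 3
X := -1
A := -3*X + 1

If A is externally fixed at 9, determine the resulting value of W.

Under do(A=9), the mechanism A := -3*X + 1 is discarded; A is fixed at 9.
Since W is not a descendant of the intervened variable, it is unaffected.
W = -3*X + 3  [with X=-1]  = 6

6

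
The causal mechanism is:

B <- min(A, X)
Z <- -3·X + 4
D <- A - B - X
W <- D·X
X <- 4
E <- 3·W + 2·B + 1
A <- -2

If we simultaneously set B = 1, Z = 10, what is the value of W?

The joint intervention fixes B = 1, Z = 10, removing each variable's own equation.
D = A - B - X  [with A=-2, B=1, X=4]  = -7
W = D·X  [with D=-7, X=4]  = -28

-28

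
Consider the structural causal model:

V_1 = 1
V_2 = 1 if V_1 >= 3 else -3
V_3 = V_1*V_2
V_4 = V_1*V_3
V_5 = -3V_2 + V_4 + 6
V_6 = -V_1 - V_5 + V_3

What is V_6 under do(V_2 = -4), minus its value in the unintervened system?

-3

Under do(V_2=-4), the mechanism V_2 = 1 if V_1 >= 3 else -3 is discarded; V_2 is fixed at -4.
V_3 = V_1*V_2  [with V_1=1, V_2=-4]  = -4
V_4 = V_1*V_3  [with V_1=1, V_3=-4]  = -4
V_5 = -3V_2 + V_4 + 6  [with V_2=-4, V_4=-4]  = 14
V_6 = -V_1 - V_5 + V_3  [with V_1=1, V_5=14, V_3=-4]  = -19
Without intervention: V_2 = 1 if V_1 >= 3 else -3  [with V_1=1]  = -3; V_3 = V_1*V_2  [with V_1=1, V_2=-3]  = -3; V_4 = V_1*V_3  [with V_1=1, V_3=-3]  = -3; V_5 = -3V_2 + V_4 + 6  [with V_2=-3, V_4=-3]  = 12; V_6 = -V_1 - V_5 + V_3  [with V_1=1, V_5=12, V_3=-3]  = -16.
Change = -19 − (-16) = -3.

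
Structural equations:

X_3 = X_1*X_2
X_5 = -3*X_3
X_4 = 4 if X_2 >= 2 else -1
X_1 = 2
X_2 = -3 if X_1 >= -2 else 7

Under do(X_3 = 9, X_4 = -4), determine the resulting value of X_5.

Setting X_3 = 9, X_4 = -4 by intervention discards those variables' equations.
X_5 = -3*X_3  [with X_3=9]  = -27

-27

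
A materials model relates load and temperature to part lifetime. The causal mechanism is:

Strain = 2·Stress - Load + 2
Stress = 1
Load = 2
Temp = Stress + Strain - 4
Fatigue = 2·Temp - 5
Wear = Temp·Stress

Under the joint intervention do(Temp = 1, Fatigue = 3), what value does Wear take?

Setting Temp = 1, Fatigue = 3 by intervention discards those variables' equations.
Wear = Temp·Stress  [with Temp=1, Stress=1]  = 1

1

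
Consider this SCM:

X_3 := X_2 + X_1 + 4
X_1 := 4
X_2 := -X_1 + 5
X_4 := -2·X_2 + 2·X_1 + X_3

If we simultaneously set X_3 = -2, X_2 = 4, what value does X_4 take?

-2

The joint intervention fixes X_3 = -2, X_2 = 4, removing each variable's own equation.
X_4 = -2·X_2 + 2·X_1 + X_3  [with X_2=4, X_1=4, X_3=-2]  = -2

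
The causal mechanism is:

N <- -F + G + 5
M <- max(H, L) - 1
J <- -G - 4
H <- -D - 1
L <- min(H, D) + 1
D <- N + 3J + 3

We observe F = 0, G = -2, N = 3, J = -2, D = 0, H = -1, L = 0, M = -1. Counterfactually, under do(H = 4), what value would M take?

Intervening sets H = 4 and removes its equation (H <- -D - 1).
N = -F + G + 5  [with F=0, G=-2]  = 3
J = -G - 4  [with G=-2]  = -2
D = N + 3J + 3  [with N=3, J=-2]  = 0
L = min(H, D) + 1  [with H=4, D=0]  = 1
M = max(H, L) - 1  [with H=4, L=1]  = 3

3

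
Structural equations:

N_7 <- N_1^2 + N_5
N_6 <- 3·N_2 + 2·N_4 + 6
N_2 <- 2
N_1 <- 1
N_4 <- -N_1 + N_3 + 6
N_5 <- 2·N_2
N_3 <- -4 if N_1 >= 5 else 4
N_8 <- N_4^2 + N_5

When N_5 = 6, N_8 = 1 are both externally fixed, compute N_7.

7

Setting N_5 = 6, N_8 = 1 by intervention discards those variables' equations.
N_7 = N_1^2 + N_5  [with N_1=1, N_5=6]  = 7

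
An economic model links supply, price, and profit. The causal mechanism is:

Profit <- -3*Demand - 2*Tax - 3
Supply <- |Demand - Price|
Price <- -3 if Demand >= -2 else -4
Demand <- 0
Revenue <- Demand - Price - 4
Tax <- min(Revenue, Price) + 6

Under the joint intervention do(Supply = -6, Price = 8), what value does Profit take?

9

Setting Supply = -6, Price = 8 by intervention discards those variables' equations.
Revenue = Demand - Price - 4  [with Demand=0, Price=8]  = -12
Tax = min(Revenue, Price) + 6  [with Revenue=-12, Price=8]  = -6
Profit = -3*Demand - 2*Tax - 3  [with Demand=0, Tax=-6]  = 9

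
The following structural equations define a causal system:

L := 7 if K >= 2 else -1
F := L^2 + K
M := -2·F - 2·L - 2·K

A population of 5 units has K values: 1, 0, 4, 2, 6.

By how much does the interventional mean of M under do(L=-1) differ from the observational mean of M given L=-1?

-8.4

Under do(L=-1), L's equation is replaced by L=-1 for every unit. Per-unit M: -4, 0, -16, -8, -24. Mean = -10.4.
Observing L=-1 restricts to units where L's equation naturally yields -1: K ∈ {1, 0}. In that subpopulation M = -4, 0, mean -2.
Difference = -10.4 − (-2) = -8.4.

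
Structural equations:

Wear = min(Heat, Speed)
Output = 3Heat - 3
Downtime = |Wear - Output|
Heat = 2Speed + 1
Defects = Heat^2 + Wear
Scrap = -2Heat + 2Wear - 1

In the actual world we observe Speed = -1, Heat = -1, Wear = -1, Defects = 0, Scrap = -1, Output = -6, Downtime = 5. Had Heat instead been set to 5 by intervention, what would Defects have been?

Under do(Heat=5), the mechanism Heat = 2Speed + 1 is discarded; Heat is fixed at 5.
Wear = min(Heat, Speed)  [with Heat=5, Speed=-1]  = -1
Defects = Heat^2 + Wear  [with Heat=5, Wear=-1]  = 24

24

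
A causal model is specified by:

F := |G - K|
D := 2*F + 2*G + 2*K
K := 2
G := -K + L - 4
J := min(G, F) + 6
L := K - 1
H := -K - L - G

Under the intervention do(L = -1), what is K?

2

Under do(L=-1), the mechanism L := K - 1 is discarded; L is fixed at -1.
K is not downstream of the intervention, so its value is determined by the original equations.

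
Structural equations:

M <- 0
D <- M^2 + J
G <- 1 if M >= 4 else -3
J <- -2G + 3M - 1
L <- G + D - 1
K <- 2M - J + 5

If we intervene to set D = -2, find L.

Intervening sets D = -2 and removes its equation (D <- M^2 + J).
G = 1 if M >= 4 else -3  [with M=0]  = -3
L = G + D - 1  [with G=-3, D=-2]  = -6

-6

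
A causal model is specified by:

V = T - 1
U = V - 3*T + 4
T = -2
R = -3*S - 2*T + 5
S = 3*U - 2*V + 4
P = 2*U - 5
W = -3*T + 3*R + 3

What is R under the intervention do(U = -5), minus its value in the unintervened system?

108

The intervention breaks the incoming arrows to U: U = V - 3*T + 4 no longer applies, and U = -5.
V = T - 1  [with T=-2]  = -3
S = 3*U - 2*V + 4  [with U=-5, V=-3]  = -5
R = -3*S - 2*T + 5  [with S=-5, T=-2]  = 24
Without intervention: V = T - 1  [with T=-2]  = -3; U = V - 3*T + 4  [with V=-3, T=-2]  = 7; S = 3*U - 2*V + 4  [with U=7, V=-3]  = 31; R = -3*S - 2*T + 5  [with S=31, T=-2]  = -84.
Change = 24 − (-84) = 108.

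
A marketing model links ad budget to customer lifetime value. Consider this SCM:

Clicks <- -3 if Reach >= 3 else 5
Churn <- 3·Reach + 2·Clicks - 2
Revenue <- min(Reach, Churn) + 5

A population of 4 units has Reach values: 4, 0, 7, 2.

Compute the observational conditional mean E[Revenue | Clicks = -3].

E[Revenue|Clicks=-3] averages over only the 2 units with Clicks=-3 (Reach = 4, 7): Revenue = 9, 12, mean 10.5.

10.5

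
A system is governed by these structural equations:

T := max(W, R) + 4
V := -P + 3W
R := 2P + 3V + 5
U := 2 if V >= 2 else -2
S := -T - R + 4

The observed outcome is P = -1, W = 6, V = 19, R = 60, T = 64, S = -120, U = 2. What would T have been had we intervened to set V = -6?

do(V=-6) replaces the equation V := -P + 3W with the constant V = -6.
R = 2P + 3V + 5  [with P=-1, V=-6]  = -15
T = max(W, R) + 4  [with W=6, R=-15]  = 10

10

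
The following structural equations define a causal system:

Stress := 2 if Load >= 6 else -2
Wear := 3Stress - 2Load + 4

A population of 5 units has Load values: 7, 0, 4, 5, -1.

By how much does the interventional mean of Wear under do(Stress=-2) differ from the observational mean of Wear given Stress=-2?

The intervention sets Stress=-2 in all 5 units regardless of Load. Recomputing Wear per unit gives -16, -2, -10, -12, 0; average -8.
E[Wear|Stress=-2] averages over only the 4 units with Stress=-2 (Load = 0, 4, 5, -1): Wear = -2, -10, -12, 0, mean -6.
Difference = -8 − (-6) = -2.

-2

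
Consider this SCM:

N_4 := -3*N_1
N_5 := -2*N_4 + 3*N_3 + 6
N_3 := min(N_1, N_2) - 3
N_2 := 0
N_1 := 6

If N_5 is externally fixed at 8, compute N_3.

-3

do(N_5=8) replaces the equation N_5 := -2*N_4 + 3*N_3 + 6 with the constant N_5 = 8.
N_3 is not downstream of the intervention, so its value is determined by the original equations.
N_3 = min(N_1, N_2) - 3  [with N_1=6, N_2=0]  = -3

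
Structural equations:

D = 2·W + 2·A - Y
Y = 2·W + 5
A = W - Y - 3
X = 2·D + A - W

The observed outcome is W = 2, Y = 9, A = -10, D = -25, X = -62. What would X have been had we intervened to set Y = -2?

15

do(Y=-2) replaces the equation Y = 2·W + 5 with the constant Y = -2.
A = W - Y - 3  [with W=2, Y=-2]  = 1
D = 2·W + 2·A - Y  [with W=2, A=1, Y=-2]  = 8
X = 2·D + A - W  [with D=8, A=1, W=2]  = 15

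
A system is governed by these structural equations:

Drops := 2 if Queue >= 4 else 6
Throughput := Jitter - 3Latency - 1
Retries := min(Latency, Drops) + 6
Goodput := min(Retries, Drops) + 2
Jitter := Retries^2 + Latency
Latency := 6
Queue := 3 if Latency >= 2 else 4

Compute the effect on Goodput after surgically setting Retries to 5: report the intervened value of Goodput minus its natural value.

-1

The intervention breaks the incoming arrows to Retries: Retries := min(Latency, Drops) + 6 no longer applies, and Retries = 5.
Queue = 3 if Latency >= 2 else 4  [with Latency=6]  = 3
Drops = 2 if Queue >= 4 else 6  [with Queue=3]  = 6
Goodput = min(Retries, Drops) + 2  [with Retries=5, Drops=6]  = 7
Without intervention: Queue = 3 if Latency >= 2 else 4  [with Latency=6]  = 3; Drops = 2 if Queue >= 4 else 6  [with Queue=3]  = 6; Retries = min(Latency, Drops) + 6  [with Latency=6, Drops=6]  = 12; Goodput = min(Retries, Drops) + 2  [with Retries=12, Drops=6]  = 8.
Change = 7 − 8 = -1.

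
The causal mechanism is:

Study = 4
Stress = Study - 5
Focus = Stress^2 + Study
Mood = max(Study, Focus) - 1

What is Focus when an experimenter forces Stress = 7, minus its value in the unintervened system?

The intervention breaks the incoming arrows to Stress: Stress = Study - 5 no longer applies, and Stress = 7.
Focus = Stress^2 + Study  [with Stress=7, Study=4]  = 53
Without intervention: Stress = Study - 5  [with Study=4]  = -1; Focus = Stress^2 + Study  [with Stress=-1, Study=4]  = 5.
Change = 53 − 5 = 48.

48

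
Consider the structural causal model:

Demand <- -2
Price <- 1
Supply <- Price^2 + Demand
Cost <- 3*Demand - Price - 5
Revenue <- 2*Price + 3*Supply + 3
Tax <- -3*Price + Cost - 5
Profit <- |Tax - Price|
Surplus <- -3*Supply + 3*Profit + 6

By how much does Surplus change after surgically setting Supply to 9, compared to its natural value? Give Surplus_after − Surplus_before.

The intervention breaks the incoming arrows to Supply: Supply <- Price^2 + Demand no longer applies, and Supply = 9.
Cost = 3*Demand - Price - 5  [with Demand=-2, Price=1]  = -12
Tax = -3*Price + Cost - 5  [with Price=1, Cost=-12]  = -20
Profit = |Tax - Price|  [with Tax=-20, Price=1]  = 21
Surplus = -3*Supply + 3*Profit + 6  [with Supply=9, Profit=21]  = 42
Without intervention: Supply = Price^2 + Demand  [with Price=1, Demand=-2]  = -1; Cost = 3*Demand - Price - 5  [with Demand=-2, Price=1]  = -12; Tax = -3*Price + Cost - 5  [with Price=1, Cost=-12]  = -20; Profit = |Tax - Price|  [with Tax=-20, Price=1]  = 21; Surplus = -3*Supply + 3*Profit + 6  [with Supply=-1, Profit=21]  = 72.
Change = 42 − 72 = -30.

-30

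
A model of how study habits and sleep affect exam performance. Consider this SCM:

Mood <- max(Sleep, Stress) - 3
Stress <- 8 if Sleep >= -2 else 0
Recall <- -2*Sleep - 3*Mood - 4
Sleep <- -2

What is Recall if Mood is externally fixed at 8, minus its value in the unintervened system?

-9

The intervention breaks the incoming arrows to Mood: Mood <- max(Sleep, Stress) - 3 no longer applies, and Mood = 8.
Recall = -2*Sleep - 3*Mood - 4  [with Sleep=-2, Mood=8]  = -24
Without intervention: Stress = 8 if Sleep >= -2 else 0  [with Sleep=-2]  = 8; Mood = max(Sleep, Stress) - 3  [with Sleep=-2, Stress=8]  = 5; Recall = -2*Sleep - 3*Mood - 4  [with Sleep=-2, Mood=5]  = -15.
Change = -24 − (-15) = -9.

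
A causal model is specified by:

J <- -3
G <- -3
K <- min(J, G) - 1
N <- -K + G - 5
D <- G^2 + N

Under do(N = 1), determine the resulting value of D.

10

Intervening sets N = 1 and removes its equation (N <- -K + G - 5).
D = G^2 + N  [with G=-3, N=1]  = 10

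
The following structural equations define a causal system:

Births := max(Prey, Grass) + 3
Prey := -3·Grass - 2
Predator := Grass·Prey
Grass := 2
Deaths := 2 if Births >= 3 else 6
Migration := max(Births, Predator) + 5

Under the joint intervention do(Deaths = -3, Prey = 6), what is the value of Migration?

17

The joint intervention fixes Deaths = -3, Prey = 6, removing each variable's own equation.
Predator = Grass·Prey  [with Grass=2, Prey=6]  = 12
Births = max(Prey, Grass) + 3  [with Prey=6, Grass=2]  = 9
Migration = max(Births, Predator) + 5  [with Births=9, Predator=12]  = 17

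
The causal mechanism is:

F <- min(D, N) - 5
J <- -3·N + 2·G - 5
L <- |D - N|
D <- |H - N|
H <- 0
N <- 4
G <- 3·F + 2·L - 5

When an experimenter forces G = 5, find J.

Intervening sets G = 5 and removes its equation (G <- 3·F + 2·L - 5).
J = -3·N + 2·G - 5  [with N=4, G=5]  = -7

-7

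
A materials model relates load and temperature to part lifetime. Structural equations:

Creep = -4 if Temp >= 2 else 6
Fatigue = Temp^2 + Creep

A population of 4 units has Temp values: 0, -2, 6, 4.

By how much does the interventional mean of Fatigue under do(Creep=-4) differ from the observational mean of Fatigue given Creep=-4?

-12

Every unit gets Creep=-4 under the intervention. Fatigue values become -4, 0, 32, 12; E[Fatigue|do(Creep=-4)] = 10.
E[Fatigue|Creep=-4] averages over only the 2 units with Creep=-4 (Temp = 6, 4): Fatigue = 32, 12, mean 22.
Difference = 10 − 22 = -12.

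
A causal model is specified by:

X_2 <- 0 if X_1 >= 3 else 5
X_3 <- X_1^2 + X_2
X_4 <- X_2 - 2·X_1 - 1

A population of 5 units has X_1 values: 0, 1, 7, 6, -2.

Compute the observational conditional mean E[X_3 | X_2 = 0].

E[X_3|X_2=0] averages over only the 2 units with X_2=0 (X_1 = 7, 6): X_3 = 49, 36, mean 42.5.

42.5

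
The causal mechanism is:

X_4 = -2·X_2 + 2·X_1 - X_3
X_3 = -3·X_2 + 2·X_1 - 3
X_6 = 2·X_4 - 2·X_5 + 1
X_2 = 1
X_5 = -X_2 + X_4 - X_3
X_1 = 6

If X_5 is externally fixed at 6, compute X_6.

-3

The intervention breaks the incoming arrows to X_5: X_5 = -X_2 + X_4 - X_3 no longer applies, and X_5 = 6.
X_3 = -3·X_2 + 2·X_1 - 3  [with X_2=1, X_1=6]  = 6
X_4 = -2·X_2 + 2·X_1 - X_3  [with X_2=1, X_1=6, X_3=6]  = 4
X_6 = 2·X_4 - 2·X_5 + 1  [with X_4=4, X_5=6]  = -3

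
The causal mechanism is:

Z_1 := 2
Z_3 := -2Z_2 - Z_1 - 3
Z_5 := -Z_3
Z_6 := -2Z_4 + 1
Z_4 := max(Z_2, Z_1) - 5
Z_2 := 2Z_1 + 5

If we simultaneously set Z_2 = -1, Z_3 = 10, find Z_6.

Under do(Z_2 = -1, Z_3 = 10), each intervened variable's structural equation is replaced by its fixed value.
Z_4 = max(Z_2, Z_1) - 5  [with Z_2=-1, Z_1=2]  = -3
Z_6 = -2Z_4 + 1  [with Z_4=-3]  = 7

7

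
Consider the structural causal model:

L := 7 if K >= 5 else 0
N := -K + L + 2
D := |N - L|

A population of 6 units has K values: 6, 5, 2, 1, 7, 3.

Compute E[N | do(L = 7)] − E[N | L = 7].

2

The intervention sets L=7 in all 6 units regardless of K. Recomputing N per unit gives 3, 4, 7, 8, 2, 6; average 5.
Observing L=7 restricts to units where L's equation naturally yields 7: K ∈ {6, 5, 7}. In that subpopulation N = 3, 4, 2, mean 3.
Difference = 5 − 3 = 2.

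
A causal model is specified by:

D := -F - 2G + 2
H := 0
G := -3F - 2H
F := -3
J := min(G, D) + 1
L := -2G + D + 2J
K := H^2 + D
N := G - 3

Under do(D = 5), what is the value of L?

-1

Under do(D=5), the mechanism D := -F - 2G + 2 is discarded; D is fixed at 5.
G = -3F - 2H  [with F=-3, H=0]  = 9
J = min(G, D) + 1  [with G=9, D=5]  = 6
L = -2G + D + 2J  [with G=9, D=5, J=6]  = -1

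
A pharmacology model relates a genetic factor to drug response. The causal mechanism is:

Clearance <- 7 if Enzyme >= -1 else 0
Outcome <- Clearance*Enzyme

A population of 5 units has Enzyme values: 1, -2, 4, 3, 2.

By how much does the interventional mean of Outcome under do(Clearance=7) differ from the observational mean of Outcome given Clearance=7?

do(Clearance=7) breaks Clearance's dependence on Enzyme. With Clearance=7 fixed, Outcome across the units is 7, -14, 28, 21, 14, mean 11.2.
Observing Clearance=7 restricts to units where Clearance's equation naturally yields 7: Enzyme ∈ {1, 4, 3, 2}. In that subpopulation Outcome = 7, 28, 21, 14, mean 17.5.
Difference = 11.2 − 17.5 = -6.3.

-6.3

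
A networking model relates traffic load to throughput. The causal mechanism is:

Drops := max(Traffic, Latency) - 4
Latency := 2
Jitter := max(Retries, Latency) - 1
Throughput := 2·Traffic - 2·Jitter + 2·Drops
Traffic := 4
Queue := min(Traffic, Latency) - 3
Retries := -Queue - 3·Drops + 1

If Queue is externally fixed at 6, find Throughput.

The intervention breaks the incoming arrows to Queue: Queue := min(Traffic, Latency) - 3 no longer applies, and Queue = 6.
Drops = max(Traffic, Latency) - 4  [with Traffic=4, Latency=2]  = 0
Retries = -Queue - 3·Drops + 1  [with Queue=6, Drops=0]  = -5
Jitter = max(Retries, Latency) - 1  [with Retries=-5, Latency=2]  = 1
Throughput = 2·Traffic - 2·Jitter + 2·Drops  [with Traffic=4, Jitter=1, Drops=0]  = 6

6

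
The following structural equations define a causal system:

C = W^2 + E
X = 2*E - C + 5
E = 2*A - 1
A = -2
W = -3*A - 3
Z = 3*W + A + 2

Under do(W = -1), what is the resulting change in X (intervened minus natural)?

Under do(W=-1), the mechanism W = -3*A - 3 is discarded; W is fixed at -1.
E = 2*A - 1  [with A=-2]  = -5
C = W^2 + E  [with W=-1, E=-5]  = -4
X = 2*E - C + 5  [with E=-5, C=-4]  = -1
Without intervention: W = -3*A - 3  [with A=-2]  = 3; E = 2*A - 1  [with A=-2]  = -5; C = W^2 + E  [with W=3, E=-5]  = 4; X = 2*E - C + 5  [with E=-5, C=4]  = -9.
Change = -1 − (-9) = 8.

8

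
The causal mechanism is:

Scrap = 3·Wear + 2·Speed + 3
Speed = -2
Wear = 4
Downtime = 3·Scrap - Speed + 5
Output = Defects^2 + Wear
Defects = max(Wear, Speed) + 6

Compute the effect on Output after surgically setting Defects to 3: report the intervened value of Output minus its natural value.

-91

do(Defects=3) replaces the equation Defects = max(Wear, Speed) + 6 with the constant Defects = 3.
Output = Defects^2 + Wear  [with Defects=3, Wear=4]  = 13
Without intervention: Defects = max(Wear, Speed) + 6  [with Wear=4, Speed=-2]  = 10; Output = Defects^2 + Wear  [with Defects=10, Wear=4]  = 104.
Change = 13 − 104 = -91.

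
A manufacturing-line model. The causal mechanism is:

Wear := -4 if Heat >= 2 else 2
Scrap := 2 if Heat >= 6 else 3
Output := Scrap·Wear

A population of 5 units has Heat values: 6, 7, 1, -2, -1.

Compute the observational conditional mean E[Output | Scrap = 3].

6

Conditioning on Scrap=3 selects the 3 unit(s) with Heat ∈ {1, -2, -1}. Their Output values: 6, 6, 6. Mean = 6.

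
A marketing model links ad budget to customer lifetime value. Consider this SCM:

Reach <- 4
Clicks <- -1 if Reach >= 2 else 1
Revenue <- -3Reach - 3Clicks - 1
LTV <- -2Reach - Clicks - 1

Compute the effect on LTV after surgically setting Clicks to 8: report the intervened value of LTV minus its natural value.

Under do(Clicks=8), the mechanism Clicks <- -1 if Reach >= 2 else 1 is discarded; Clicks is fixed at 8.
LTV = -2Reach - Clicks - 1  [with Reach=4, Clicks=8]  = -17
Without intervention: Clicks = -1 if Reach >= 2 else 1  [with Reach=4]  = -1; LTV = -2Reach - Clicks - 1  [with Reach=4, Clicks=-1]  = -8.
Change = -17 − (-8) = -9.

-9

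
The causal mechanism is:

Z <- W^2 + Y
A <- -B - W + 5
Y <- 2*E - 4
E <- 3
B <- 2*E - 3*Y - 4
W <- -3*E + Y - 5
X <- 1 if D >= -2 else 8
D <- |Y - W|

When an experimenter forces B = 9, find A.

Intervening sets B = 9 and removes its equation (B <- 2*E - 3*Y - 4).
Y = 2*E - 4  [with E=3]  = 2
W = -3*E + Y - 5  [with E=3, Y=2]  = -12
A = -B - W + 5  [with B=9, W=-12]  = 8

8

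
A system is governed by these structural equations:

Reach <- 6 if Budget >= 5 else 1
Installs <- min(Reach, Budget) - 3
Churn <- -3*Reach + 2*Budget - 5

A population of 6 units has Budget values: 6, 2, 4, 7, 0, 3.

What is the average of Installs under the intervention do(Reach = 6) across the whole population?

Under do(Reach=6), Reach's equation is replaced by Reach=6 for every unit. Per-unit Installs: 3, -1, 1, 3, -3, 0. Mean = 0.5.

0.5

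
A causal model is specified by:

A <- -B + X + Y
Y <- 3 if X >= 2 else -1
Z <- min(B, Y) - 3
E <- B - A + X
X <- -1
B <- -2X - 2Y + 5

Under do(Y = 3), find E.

Under do(Y=3), the mechanism Y <- 3 if X >= 2 else -1 is discarded; Y is fixed at 3.
B = -2X - 2Y + 5  [with X=-1, Y=3]  = 1
A = -B + X + Y  [with B=1, X=-1, Y=3]  = 1
E = B - A + X  [with B=1, A=1, X=-1]  = -1

-1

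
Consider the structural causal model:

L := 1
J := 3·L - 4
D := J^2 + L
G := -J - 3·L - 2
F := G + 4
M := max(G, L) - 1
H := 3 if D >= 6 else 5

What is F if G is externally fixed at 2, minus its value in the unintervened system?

Intervening sets G = 2 and removes its equation (G := -J - 3·L - 2).
F = G + 4  [with G=2]  = 6
Without intervention: J = 3·L - 4  [with L=1]  = -1; G = -J - 3·L - 2  [with J=-1, L=1]  = -4; F = G + 4  [with G=-4]  = 0.
Change = 6 − 0 = 6.

6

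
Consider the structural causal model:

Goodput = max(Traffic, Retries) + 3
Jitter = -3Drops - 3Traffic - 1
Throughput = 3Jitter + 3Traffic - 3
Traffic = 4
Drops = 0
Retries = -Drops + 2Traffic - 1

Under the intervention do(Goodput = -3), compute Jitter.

-13

do(Goodput=-3) replaces the equation Goodput = max(Traffic, Retries) + 3 with the constant Goodput = -3.
No directed path runs from Goodput to Jitter, so Jitter keeps its natural value.
Jitter = -3Drops - 3Traffic - 1  [with Drops=0, Traffic=4]  = -13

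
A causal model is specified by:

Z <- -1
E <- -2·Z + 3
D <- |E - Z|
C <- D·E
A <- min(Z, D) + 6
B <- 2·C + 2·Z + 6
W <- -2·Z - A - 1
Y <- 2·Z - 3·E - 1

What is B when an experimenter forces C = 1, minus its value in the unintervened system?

Under do(C=1), the mechanism C <- D·E is discarded; C is fixed at 1.
B = 2·C + 2·Z + 6  [with C=1, Z=-1]  = 6
Without intervention: E = -2·Z + 3  [with Z=-1]  = 5; D = |E - Z|  [with E=5, Z=-1]  = 6; C = D·E  [with D=6, E=5]  = 30; B = 2·C + 2·Z + 6  [with C=30, Z=-1]  = 64.
Change = 6 − 64 = -58.

-58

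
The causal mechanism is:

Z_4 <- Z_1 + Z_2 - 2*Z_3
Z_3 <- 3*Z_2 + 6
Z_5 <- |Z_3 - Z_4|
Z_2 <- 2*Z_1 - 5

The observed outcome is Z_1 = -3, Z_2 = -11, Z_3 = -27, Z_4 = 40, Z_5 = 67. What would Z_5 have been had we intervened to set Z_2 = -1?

13

do(Z_2=-1) replaces the equation Z_2 <- 2*Z_1 - 5 with the constant Z_2 = -1.
Z_3 = 3*Z_2 + 6  [with Z_2=-1]  = 3
Z_4 = Z_1 + Z_2 - 2*Z_3  [with Z_1=-3, Z_2=-1, Z_3=3]  = -10
Z_5 = |Z_3 - Z_4|  [with Z_3=3, Z_4=-10]  = 13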